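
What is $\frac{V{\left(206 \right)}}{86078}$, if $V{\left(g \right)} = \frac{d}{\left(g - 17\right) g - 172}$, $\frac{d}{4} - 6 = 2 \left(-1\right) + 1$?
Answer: $\frac{5}{834138859} \approx 5.9942 \cdot 10^{-9}$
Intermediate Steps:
$d = 20$ ($d = 24 + 4 \left(2 \left(-1\right) + 1\right) = 24 + 4 \left(-2 + 1\right) = 24 + 4 \left(-1\right) = 24 - 4 = 20$)
$V{\left(g \right)} = \frac{20}{-172 + g \left(-17 + g\right)}$ ($V{\left(g \right)} = \frac{20}{\left(g - 17\right) g - 172} = \frac{20}{\left(-17 + g\right) g - 172} = \frac{20}{g \left(-17 + g\right) - 172} = \frac{20}{-172 + g \left(-17 + g\right)}$)
$\frac{V{\left(206 \right)}}{86078} = \frac{20 \frac{1}{-172 + 206^{2} - 3502}}{86078} = \frac{20}{-172 + 42436 - 3502} \cdot \frac{1}{86078} = \frac{20}{38762} \cdot \frac{1}{86078} = 20 \cdot \frac{1}{38762} \cdot \frac{1}{86078} = \frac{10}{19381} \cdot \frac{1}{86078} = \frac{5}{834138859}$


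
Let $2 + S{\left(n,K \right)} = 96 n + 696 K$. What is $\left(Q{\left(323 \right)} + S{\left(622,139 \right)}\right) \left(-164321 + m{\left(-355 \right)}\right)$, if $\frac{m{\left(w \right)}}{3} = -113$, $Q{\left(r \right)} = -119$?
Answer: $-25742121100$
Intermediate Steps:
$S{\left(n,K \right)} = -2 + 96 n + 696 K$ ($S{\left(n,K \right)} = -2 + \left(96 n + 696 K\right) = -2 + 96 n + 696 K$)
$m{\left(w \right)} = -339$ ($m{\left(w \right)} = 3 \left(-113\right) = -339$)
$\left(Q{\left(323 \right)} + S{\left(622,139 \right)}\right) \left(-164321 + m{\left(-355 \right)}\right) = \left(-119 + \left(-2 + 96 \cdot 622 + 696 \cdot 139\right)\right) \left(-164321 - 339\right) = \left(-119 + \left(-2 + 59712 + 96744\right)\right) \left(-164660\right) = \left(-119 + 156454\right) \left(-164660\right) = 156335 \left(-164660\right) = -25742121100$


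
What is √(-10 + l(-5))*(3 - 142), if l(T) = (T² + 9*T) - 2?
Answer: -556*I*√2 ≈ -786.3*I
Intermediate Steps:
l(T) = -2 + T² + 9*T
√(-10 + l(-5))*(3 - 142) = √(-10 + (-2 + (-5)² + 9*(-5)))*(3 - 142) = √(-10 + (-2 + 25 - 45))*(-139) = √(-10 - 22)*(-139) = √(-32)*(-139) = (4*I*√2)*(-139) = -556*I*√2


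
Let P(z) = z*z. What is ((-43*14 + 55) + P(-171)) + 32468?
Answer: 61162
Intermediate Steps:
P(z) = z²
((-43*14 + 55) + P(-171)) + 32468 = ((-43*14 + 55) + (-171)²) + 32468 = ((-602 + 55) + 29241) + 32468 = (-547 + 29241) + 32468 = 28694 + 32468 = 61162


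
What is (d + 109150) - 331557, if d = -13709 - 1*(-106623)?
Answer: -129493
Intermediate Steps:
d = 92914 (d = -13709 + 106623 = 92914)
(d + 109150) - 331557 = (92914 + 109150) - 331557 = 202064 - 331557 = -129493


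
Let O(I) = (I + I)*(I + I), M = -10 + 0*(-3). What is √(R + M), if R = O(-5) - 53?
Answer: √37 ≈ 6.0828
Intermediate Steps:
M = -10 (M = -10 + 0 = -10)
O(I) = 4*I² (O(I) = (2*I)*(2*I) = 4*I²)
R = 47 (R = 4*(-5)² - 53 = 4*25 - 53 = 100 - 53 = 47)
√(R + M) = √(47 - 10) = √37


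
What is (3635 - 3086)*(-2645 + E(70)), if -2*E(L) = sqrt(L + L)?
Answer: -1452105 - 549*sqrt(35) ≈ -1.4554e+6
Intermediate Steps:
E(L) = -sqrt(2)*sqrt(L)/2 (E(L) = -sqrt(L + L)/2 = -sqrt(2)*sqrt(L)/2)
(3635 - 3086)*(-2645 + E(70)) = (3635 - 3086)*(-2645 - sqrt(2)*sqrt(70)/2) = 549*(-2645 - sqrt(35)) = -1452105 - 549*sqrt(35)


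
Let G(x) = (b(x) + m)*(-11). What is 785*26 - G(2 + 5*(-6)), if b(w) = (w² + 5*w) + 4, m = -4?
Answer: 27494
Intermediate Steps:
b(w) = 4 + w² + 5*w
G(x) = -55*x - 11*x² (G(x) = ((4 + x² + 5*x) - 4)*(-11) = (x² + 5*x)*(-11) = -55*x - 11*x²)
785*26 - G(2 + 5*(-6)) = 785*26 - 11*(2 + 5*(-6))*(-5 - (2 + 5*(-6))) = 20410 - 11*(2 - 30)*(-5 - (2 - 30)) = 20410 - 11*(-28)*(-5 - 1*(-28)) = 20410 - 11*(-28)*(-5 + 28) = 20410 - 11*(-28)*23 = 20410 - 1*(-7084) = 20410 + 7084 = 27494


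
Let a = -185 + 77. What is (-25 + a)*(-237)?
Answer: 31521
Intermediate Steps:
a = -108
(-25 + a)*(-237) = (-25 - 108)*(-237) = -133*(-237) = 31521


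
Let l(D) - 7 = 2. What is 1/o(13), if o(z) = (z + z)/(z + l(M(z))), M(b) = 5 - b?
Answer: 11/13 ≈ 0.84615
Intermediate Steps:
l(D) = 9 (l(D) = 7 + 2 = 9)
o(z) = 2*z/(9 + z) (o(z) = (z + z)/(z + 9) = (2*z)/(9 + z) = 2*z/(9 + z))
1/o(13) = 1/(2*13/(9 + 13)) = 1/(2*13/22) = 1/(2*13*(1/22)) = 1/(13/11) = 11/13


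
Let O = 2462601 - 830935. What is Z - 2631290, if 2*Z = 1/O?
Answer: -8586772858279/3263332 ≈ -2.6313e+6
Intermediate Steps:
O = 1631666
Z = 1/3263332 (Z = (½)/1631666 = (½)*(1/1631666) = 1/3263332 ≈ 3.0644e-7)
Z - 2631290 = 1/3263332 - 2631290 = -8586772858279/3263332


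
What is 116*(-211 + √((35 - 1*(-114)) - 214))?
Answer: -24476 + 116*I*√65 ≈ -24476.0 + 935.22*I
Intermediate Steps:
116*(-211 + √((35 - 1*(-114)) - 214)) = 116*(-211 + √((35 + 114) - 214)) = 116*(-211 + √(149 - 214)) = 116*(-211 + √(-65)) = 116*(-211 + I*√65) = -24476 + 116*I*√65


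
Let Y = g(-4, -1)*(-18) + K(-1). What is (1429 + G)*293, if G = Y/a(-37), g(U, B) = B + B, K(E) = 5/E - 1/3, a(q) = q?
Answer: 46448411/111 ≈ 4.1845e+5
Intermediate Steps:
K(E) = -⅓ + 5/E (K(E) = 5/E - 1*⅓ = 5/E - ⅓ = -⅓ + 5/E)
g(U, B) = 2*B
Y = 92/3 (Y = (2*(-1))*(-18) + (⅓)*(15 - 1*(-1))/(-1) = -2*(-18) + (⅓)*(-1)*(15 + 1) = 36 + (⅓)*(-1)*16 = 36 - 16/3 = 92/3 ≈ 30.667)
G = -92/111 (G = (92/3)/(-37) = (92/3)*(-1/37) = -92/111 ≈ -0.82883)
(1429 + G)*293 = (1429 - 92/111)*293 = (158527/111)*293 = 46448411/111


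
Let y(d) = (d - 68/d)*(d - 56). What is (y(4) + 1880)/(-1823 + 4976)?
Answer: 852/1051 ≈ 0.81066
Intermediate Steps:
y(d) = (-56 + d)*(d - 68/d) (y(d) = (d - 68/d)*(-56 + d) = (-56 + d)*(d - 68/d))
(y(4) + 1880)/(-1823 + 4976) = ((-68 + 4² - 56*4 + 3808/4) + 1880)/(-1823 + 4976) = ((-68 + 16 - 224 + 3808*(¼)) + 1880)/3153 = ((-68 + 16 - 224 + 952) + 1880)*(1/3153) = (676 + 1880)*(1/3153) = 2556*(1/3153) = 852/1051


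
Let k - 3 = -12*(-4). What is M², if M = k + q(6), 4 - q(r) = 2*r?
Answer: 1849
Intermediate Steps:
q(r) = 4 - 2*r
k = 51 (k = 3 - 12*(-4) = 3 + 48 = 51)
M = 43 (M = 51 + (4 - 2*6) = 51 + (4 - 12) = 51 - 8 = 43)
M² = 43² = 1849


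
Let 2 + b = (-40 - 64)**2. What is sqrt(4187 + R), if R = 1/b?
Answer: sqrt(489638660266)/10814 ≈ 64.707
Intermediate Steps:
b = 10814 (b = -2 + (-40 - 64)**2 = -2 + (-104)**2 = -2 + 10816 = 10814)
R = 1/10814 ≈ 9.2473e-5
sqrt(4187 + R) = sqrt(4187 + 1/10814) = sqrt(45278219/10814) = sqrt(489638660266)/10814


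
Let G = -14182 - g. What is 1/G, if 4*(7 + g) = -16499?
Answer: -4/40201 ≈ -9.9500e-5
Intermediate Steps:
g = -16527/4 (g = -7 + (1/4)*(-16499) = -7 - 16499/4 = -16527/4 ≈ -4131.8)
G = -40201/4 (G = -14182 - 1*(-16527/4) = -14182 + 16527/4 = -40201/4 ≈ -10050.)
1/G = 1/(-40201/4) = -4/40201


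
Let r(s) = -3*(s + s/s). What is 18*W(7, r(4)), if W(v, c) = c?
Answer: -270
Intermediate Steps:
r(s) = -3 - 3*s (r(s) = -3*(s + 1) = -3*(1 + s) = -3 - 3*s)
18*W(7, r(4)) = 18*(-3 - 3*4) = 18*(-3 - 12) = 18*(-15) = -270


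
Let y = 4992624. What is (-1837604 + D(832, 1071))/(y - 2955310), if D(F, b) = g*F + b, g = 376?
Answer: -1523701/2037314 ≈ -0.74790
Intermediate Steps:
D(F, b) = b + 376*F (D(F, b) = 376*F + b = b + 376*F)
(-1837604 + D(832, 1071))/(y - 2955310) = (-1837604 + (1071 + 376*832))/(4992624 - 2955310) = (-1837604 + (1071 + 312832))/2037314 = (-1837604 + 313903)*(1/2037314) = -1523701*1/2037314 = -1523701/2037314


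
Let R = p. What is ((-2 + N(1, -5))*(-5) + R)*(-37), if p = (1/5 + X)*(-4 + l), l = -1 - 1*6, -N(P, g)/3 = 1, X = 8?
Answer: 12062/5 ≈ 2412.4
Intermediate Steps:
N(P, g) = -3 (N(P, g) = -3*1 = -3)
l = -7 (l = -1 - 6 = -7)
p = -451/5 (p = (1/5 + 8)*(-4 - 7) = (1/5 + 8)*(-11) = (41/5)*(-11) = -451/5 ≈ -90.200)
R = -451/5 ≈ -90.200
((-2 + N(1, -5))*(-5) + R)*(-37) = ((-2 - 3)*(-5) - 451/5)*(-37) = (-5*(-5) - 451/5)*(-37) = (25 - 451/5)*(-37) = -326/5*(-37) = 12062/5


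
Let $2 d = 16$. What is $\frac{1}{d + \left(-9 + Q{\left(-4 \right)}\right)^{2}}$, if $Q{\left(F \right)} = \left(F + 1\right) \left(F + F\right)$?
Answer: $\frac{1}{233} \approx 0.0042918$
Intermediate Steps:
$Q{\left(F \right)} = 2 F \left(1 + F\right)$ ($Q{\left(F \right)} = \left(1 + F\right) 2 F = 2 F \left(1 + F\right)$)
$d = 8$ ($d = \frac{1}{2} \cdot 16 = 8$)
$\frac{1}{d + \left(-9 + Q{\left(-4 \right)}\right)^{2}} = \frac{1}{8 + \left(-9 + 2 \left(-4\right) \left(1 - 4\right)\right)^{2}} = \frac{1}{8 + \left(-9 + 2 \left(-4\right) \left(-3\right)\right)^{2}} = \frac{1}{8 + \left(-9 + 24\right)^{2}} = \frac{1}{8 + 15^{2}} = \frac{1}{8 + 225} = \frac{1}{233}$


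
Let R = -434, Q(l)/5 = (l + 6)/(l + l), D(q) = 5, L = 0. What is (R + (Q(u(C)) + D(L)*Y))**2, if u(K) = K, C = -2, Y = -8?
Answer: 229441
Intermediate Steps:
Q(l) = 5*(6 + l)/(2*l) (Q(l) = 5*((l + 6)/(l + l)) = 5*((6 + l)/((2*l))) = 5*((6 + l)*(1/(2*l))) = 5*((6 + l)/(2*l)) = 5*(6 + l)/(2*l))
(R + (Q(u(C)) + D(L)*Y))**2 = (-434 + ((5/2 + 15/(-2)) + 5*(-8)))**2 = (-434 + ((5/2 + 15*(-1/2)) - 40))**2 = (-434 + ((5/2 - 15/2) - 40))**2 = (-434 + (-5 - 40))**2 = (-434 - 45)**2 = (-479)**2 = 229441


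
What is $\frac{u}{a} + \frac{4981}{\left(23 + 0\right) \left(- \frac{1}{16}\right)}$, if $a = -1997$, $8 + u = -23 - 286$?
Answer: $- \frac{159145621}{45931} \approx -3464.9$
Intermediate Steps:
$u = -317$ ($u = -8 - 309 = -317$)
$\frac{u}{a} + \frac{4981}{\left(23 + 0\right) \left(- \frac{1}{16}\right)} = - \frac{317}{-1997} + \frac{4981}{\left(23 + 0\right) \left(- \frac{1}{16}\right)} = \left(-317\right) \left(- \frac{1}{1997}\right) + \frac{4981}{23 \left(\left(-1\right) \frac{1}{16}\right)} = \frac{317}{1997} + \frac{4981}{23 \left(- \frac{1}{16}\right)} = \frac{317}{1997} + \frac{4981}{- \frac{23}{16}} = \frac{317}{1997} + 4981 \left(- \frac{16}{23}\right) = \frac{317}{1997} - \frac{79696}{23} = - \frac{159145621}{45931}$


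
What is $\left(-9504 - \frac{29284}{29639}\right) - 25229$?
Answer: $- \frac{1029480671}{29639} \approx -34734.0$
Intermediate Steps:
$\left(-9504 - \frac{29284}{29639}\right) - 25229 = - \frac{281718340}{29639} - 25229 = - \frac{1029480671}{29639}$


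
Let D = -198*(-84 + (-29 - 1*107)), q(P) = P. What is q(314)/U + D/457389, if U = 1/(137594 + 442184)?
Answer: 9251977894572/50821 ≈ 1.8205e+8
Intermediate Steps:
D = 43560 (D = -198*(-84 + (-29 - 107)) = -198*(-84 - 136) = -198*(-220) = 43560)
U = 1/579778 ≈ 1.7248e-6
q(314)/U + D/457389 = 314/(1/579778) + 43560/457389 = 314*579778 + 43560*(1/457389) = 182050292 + 4840/50821 = 9251977894572/50821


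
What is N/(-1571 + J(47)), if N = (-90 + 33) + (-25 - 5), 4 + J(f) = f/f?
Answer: 87/1574 ≈ 0.055273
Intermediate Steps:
J(f) = -3 (J(f) = -4 + f/f = -4 + 1 = -3)
N = -87 (N = -57 - 30 = -87)
N/(-1571 + J(47)) = -87/(-1571 - 3) = -87/(-1574) = -1/1574*(-87) = 87/1574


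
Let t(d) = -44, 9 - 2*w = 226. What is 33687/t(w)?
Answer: -33687/44 ≈ -765.61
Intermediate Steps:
w = -217/2 (w = 9/2 - 1/2*226 = 9/2 - 113 = -217/2 ≈ -108.50)
33687/t(w) = 33687/(-44) = 33687*(-1/44) = -33687/44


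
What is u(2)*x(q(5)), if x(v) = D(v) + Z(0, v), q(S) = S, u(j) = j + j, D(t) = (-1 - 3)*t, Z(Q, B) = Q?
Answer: -80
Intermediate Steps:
D(t) = -4*t
u(j) = 2*j
x(v) = -4*v (x(v) = -4*v + 0 = -4*v)
u(2)*x(q(5)) = (2*2)*(-4*5) = 4*(-20) = -80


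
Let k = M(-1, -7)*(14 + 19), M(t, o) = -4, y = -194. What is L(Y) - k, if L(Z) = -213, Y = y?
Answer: -81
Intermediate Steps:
Y = -194
k = -132 (k = -4*(14 + 19) = -4*33 = -132)
L(Y) - k = -213 - 1*(-132) = -213 + 132 = -81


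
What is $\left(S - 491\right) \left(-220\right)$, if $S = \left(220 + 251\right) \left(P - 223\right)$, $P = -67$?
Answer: $30157820$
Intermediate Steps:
$S = -136590$ ($S = \left(220 + 251\right) \left(-67 - 223\right) = 471 \left(-290\right) = -136590$)
$\left(S - 491\right) \left(-220\right) = \left(-136590 - 491\right) \left(-220\right) = \left(-137081\right) \left(-220\right) = 30157820$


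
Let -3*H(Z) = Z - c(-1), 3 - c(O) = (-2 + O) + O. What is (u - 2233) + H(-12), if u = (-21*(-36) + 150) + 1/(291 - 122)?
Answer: -669575/507 ≈ -1320.7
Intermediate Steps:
c(O) = 5 - 2*O (c(O) = 3 - ((-2 + O) + O) = 3 - (-2 + 2*O) = 3 + (2 - 2*O) = 5 - 2*O)
u = 153115/169 (u = (756 + 150) + 1/169 = 906 + 1/169 = 153115/169 ≈ 906.01)
H(Z) = 7/3 - Z/3 (H(Z) = -(Z - (5 - 2*(-1)))/3 = -(Z - (5 + 2))/3 = -(Z - 1*7)/3 = -(Z - 7)/3 = -(-7 + Z)/3 = 7/3 - Z/3)
(u - 2233) + H(-12) = (153115/169 - 2233) + (7/3 - ⅓*(-12)) = -224262/169 + (7/3 + 4) = -224262/169 + 19/3 = -669575/507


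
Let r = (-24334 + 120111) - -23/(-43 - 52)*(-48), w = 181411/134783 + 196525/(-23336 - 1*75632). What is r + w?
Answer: 121384864652083971/1267224374680 ≈ 95788.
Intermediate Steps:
w = -8534345227/13339203944 (w = 181411*(1/134783) + 196525/(-23336 - 75632) = 181411/134783 + 196525/(-98968) = 181411/134783 + 196525*(-1/98968) = 181411/134783 - 196525/98968 = -8534345227/13339203944 ≈ -0.63979)
r = 9099919/95 (r = 95777 - -23/(-95)*(-48) = 95777 - (-1/95*(-23))*(-48) = 95777 - 23*(-48)/95 = 95777 - 1*(-1104/95) = 95777 + 1104/95 = 9099919/95 ≈ 95789.)
r + w = 9099919/95 - 8534345227/13339203944 = 121384864652083971/1267224374680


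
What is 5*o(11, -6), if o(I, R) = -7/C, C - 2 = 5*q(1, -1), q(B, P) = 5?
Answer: -35/27 ≈ -1.2963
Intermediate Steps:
C = 27 (C = 2 + 5*5 = 2 + 25 = 27)
o(I, R) = -7/27
5*o(11, -6) = 5*(-7/27) = -35/27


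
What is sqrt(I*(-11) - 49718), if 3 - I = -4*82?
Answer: I*sqrt(53359) ≈ 231.0*I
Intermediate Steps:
I = 331 (I = 3 - (-4)*82 = 3 - 1*(-328) = 3 + 328 = 331)
sqrt(I*(-11) - 49718) = sqrt(331*(-11) - 49718) = sqrt(-3641 - 49718) = sqrt(-53359) = I*sqrt(53359)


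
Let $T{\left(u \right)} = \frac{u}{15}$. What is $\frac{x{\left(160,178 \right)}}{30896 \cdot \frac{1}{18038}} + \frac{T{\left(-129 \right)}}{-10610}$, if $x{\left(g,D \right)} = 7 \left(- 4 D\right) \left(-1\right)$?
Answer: $\frac{298079385883}{102439550} \approx 2909.8$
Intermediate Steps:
$T{\left(u \right)} = \frac{u}{15}$ ($T{\left(u \right)} = u \frac{1}{15} = \frac{u}{15}$)
$x{\left(g,D \right)} = 28 D$ ($x{\left(g,D \right)} = - 28 D \left(-1\right) = 28 D$)
$\frac{x{\left(160,178 \right)}}{30896 \cdot \frac{1}{18038}} + \frac{T{\left(-129 \right)}}{-10610} = \frac{28 \cdot 178}{30896 \cdot \frac{1}{18038}} + \frac{\frac{1}{15} \left(-129\right)}{-10610} = \frac{4984}{30896 \cdot \frac{1}{18038}} - - \frac{43}{53050} = \frac{4984}{\frac{15448}{9019}} + \frac{43}{53050} = 4984 \cdot \frac{9019}{15448} + \frac{43}{53050} = \frac{5618837}{1931} + \frac{43}{53050} = \frac{298079385883}{102439550}$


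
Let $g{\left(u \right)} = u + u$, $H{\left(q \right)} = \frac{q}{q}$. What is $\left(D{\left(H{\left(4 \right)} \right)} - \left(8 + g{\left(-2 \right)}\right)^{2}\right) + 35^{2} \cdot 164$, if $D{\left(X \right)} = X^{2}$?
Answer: $200885$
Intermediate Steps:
$H{\left(q \right)} = 1$
$g{\left(u \right)} = 2 u$
$\left(D{\left(H{\left(4 \right)} \right)} - \left(8 + g{\left(-2 \right)}\right)^{2}\right) + 35^{2} \cdot 164 = \left(1^{2} - \left(8 + 2 \left(-2\right)\right)^{2}\right) + 35^{2} \cdot 164 = \left(1 - \left(8 - 4\right)^{2}\right) + 1225 \cdot 164 = \left(1 - 4^{2}\right) + 200900 = \left(1 - 16\right) + 200900 = -15 + 200900 = 200885$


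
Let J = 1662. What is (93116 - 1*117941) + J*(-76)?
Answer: -151137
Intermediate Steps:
(93116 - 1*117941) + J*(-76) = (93116 - 1*117941) + 1662*(-76) = (93116 - 117941) - 126312 = -24825 - 126312 = -151137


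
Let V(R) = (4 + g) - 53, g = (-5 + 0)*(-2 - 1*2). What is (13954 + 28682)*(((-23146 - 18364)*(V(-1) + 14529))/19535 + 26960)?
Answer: -641513194080/3907 ≈ -1.6420e+8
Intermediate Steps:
g = 20 (g = -5*(-2 - 2) = -5*(-4) = 20)
V(R) = -29 (V(R) = (4 + 20) - 53 = 24 - 53 = -29)
(13954 + 28682)*(((-23146 - 18364)*(V(-1) + 14529))/19535 + 26960) = (13954 + 28682)*(((-23146 - 18364)*(-29 + 14529))/19535 + 26960) = 42636*(-41510*14500*(1/19535) + 26960) = 42636*(-601895000*1/19535 + 26960) = 42636*(-120379000/3907 + 26960) = 42636*(-15046280/3907) = -641513194080/3907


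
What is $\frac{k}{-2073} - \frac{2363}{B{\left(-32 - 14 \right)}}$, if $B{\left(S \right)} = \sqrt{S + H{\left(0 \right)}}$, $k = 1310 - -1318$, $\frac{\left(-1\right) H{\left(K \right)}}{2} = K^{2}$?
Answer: $- \frac{876}{691} + \frac{2363 i \sqrt{46}}{46} \approx -1.2677 + 348.41 i$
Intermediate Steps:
$H{\left(K \right)} = - 2 K^{2}$
$k = 2628$ ($k = 1310 + 1318 = 2628$)
$B{\left(S \right)} = \sqrt{S}$ ($B{\left(S \right)} = \sqrt{S - 2 \cdot 0^{2}} = \sqrt{S - 0} = \sqrt{S + 0} = \sqrt{S}$)
$\frac{k}{-2073} - \frac{2363}{B{\left(-32 - 14 \right)}} = \frac{2628}{-2073} - \frac{2363}{\sqrt{-32 - 14}} = 2628 \left(- \frac{1}{2073}\right) - \frac{2363}{\sqrt{-46}} = - \frac{876}{691} - \frac{2363}{i \sqrt{46}} = - \frac{876}{691} - 2363 \left(- \frac{i \sqrt{46}}{46}\right) = - \frac{876}{691} + \frac{2363 i \sqrt{46}}{46}$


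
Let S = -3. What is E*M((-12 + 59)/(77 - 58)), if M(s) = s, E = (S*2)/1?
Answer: -282/19 ≈ -14.842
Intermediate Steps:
E = -6 (E = -3*2/1 = -6*1 = -6)
E*M((-12 + 59)/(77 - 58)) = -6*(-12 + 59)/(77 - 58) = -282/19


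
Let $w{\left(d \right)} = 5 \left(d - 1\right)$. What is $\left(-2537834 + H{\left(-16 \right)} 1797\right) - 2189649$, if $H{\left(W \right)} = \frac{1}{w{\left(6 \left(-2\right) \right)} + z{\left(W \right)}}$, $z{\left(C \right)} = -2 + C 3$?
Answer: $- \frac{543662342}{115} \approx -4.7275 \cdot 10^{6}$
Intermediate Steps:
$w{\left(d \right)} = -5 + 5 d$ ($w{\left(d \right)} = 5 \left(-1 + d\right) = -5 + 5 d$)
$z{\left(C \right)} = -2 + 3 C$
$H{\left(W \right)} = \frac{1}{-67 + 3 W}$ ($H{\left(W \right)} = \frac{1}{\left(-5 + 5 \cdot 6 \left(-2\right)\right) + \left(-2 + 3 W\right)} = \frac{1}{\left(-5 + 5 \left(-12\right)\right) + \left(-2 + 3 W\right)} = \frac{1}{\left(-5 - 60\right) + \left(-2 + 3 W\right)} = \frac{1}{-65 + \left(-2 + 3 W\right)} = \frac{1}{-67 + 3 W}$)
$\left(-2537834 + H{\left(-16 \right)} 1797\right) - 2189649 = \left(-2537834 + \frac{1}{-67 + 3 \left(-16\right)} 1797\right) - 2189649 = \left(-2537834 + \frac{1}{-67 - 48} \cdot 1797\right) - 2189649 = \left(-2537834 + \frac{1}{-115} \cdot 1797\right) - 2189649 = \left(-2537834 - \frac{1797}{115}\right) - 2189649 = - \frac{291852707}{115} - 2189649 = - \frac{543662342}{115}$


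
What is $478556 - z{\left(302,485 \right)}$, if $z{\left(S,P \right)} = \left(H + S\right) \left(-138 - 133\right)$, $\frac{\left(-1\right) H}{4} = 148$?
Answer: $399966$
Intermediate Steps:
$H = -592$ ($H = \left(-4\right) 148 = -592$)
$z{\left(S,P \right)} = 160432 - 271 S$ ($z{\left(S,P \right)} = \left(-592 + S\right) \left(-138 - 133\right) = \left(-592 + S\right) \left(-271\right) = 160432 - 271 S$)
$478556 - z{\left(302,485 \right)} = 478556 - \left(160432 - 81842\right) = 478556 - 78590 = 399966$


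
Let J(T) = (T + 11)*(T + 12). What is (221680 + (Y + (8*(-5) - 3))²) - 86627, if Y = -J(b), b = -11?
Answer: 136902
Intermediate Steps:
J(T) = (11 + T)*(12 + T)
Y = 0 (Y = -(132 + (-11)² + 23*(-11)) = -(132 + 121 - 253) = -1*0 = 0)
(221680 + (Y + (8*(-5) - 3))²) - 86627 = (221680 + (0 + (8*(-5) - 3))²) - 86627 = (221680 + (0 + (-40 - 3))²) - 86627 = (221680 + (0 - 43)²) - 86627 = (221680 + (-43)²) - 86627 = (221680 + 1849) - 86627 = 223529 - 86627 = 136902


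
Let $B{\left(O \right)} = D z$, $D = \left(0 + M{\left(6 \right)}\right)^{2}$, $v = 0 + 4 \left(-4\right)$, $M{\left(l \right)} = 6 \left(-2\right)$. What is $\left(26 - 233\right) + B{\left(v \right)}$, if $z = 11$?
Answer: $1377$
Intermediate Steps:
$M{\left(l \right)} = -12$
$v = -16$ ($v = 0 - 16 = -16$)
$D = 144$ ($D = \left(0 - 12\right)^{2} = \left(-12\right)^{2} = 144$)
$B{\left(O \right)} = 1584$ ($B{\left(O \right)} = 144 \cdot 11 = 1584$)
$\left(26 - 233\right) + B{\left(v \right)} = \left(26 - 233\right) + 1584 = -207 + 1584 = 1377$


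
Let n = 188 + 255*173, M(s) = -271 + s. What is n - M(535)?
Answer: 44039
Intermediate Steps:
n = 44303 (n = 188 + 44115 = 44303)
n - M(535) = 44303 - (-271 + 535) = 44303 - 1*264 = 44303 - 264 = 44039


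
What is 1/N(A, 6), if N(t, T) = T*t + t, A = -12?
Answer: -1/84 ≈ -0.011905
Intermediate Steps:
N(t, T) = t + T*t
1/N(A, 6) = 1/(-12*(1 + 6)) = 1/(-12*7) = 1/(-84) = -1/84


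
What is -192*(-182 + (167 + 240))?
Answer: -43200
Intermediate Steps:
-192*(-182 + (167 + 240)) = -192*(-182 + 407) = -192*225 = -43200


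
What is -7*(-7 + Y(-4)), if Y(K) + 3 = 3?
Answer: 49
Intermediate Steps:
Y(K) = 0 (Y(K) = -3 + 3 = 0)
-7*(-7 + Y(-4)) = -7*(-7 + 0) = -7*(-7) = 49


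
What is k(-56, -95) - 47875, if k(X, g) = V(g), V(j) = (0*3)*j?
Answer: -47875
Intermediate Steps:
V(j) = 0 (V(j) = 0*j = 0)
k(X, g) = 0
k(-56, -95) - 47875 = 0 - 47875 = -47875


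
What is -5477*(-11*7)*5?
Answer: 2108645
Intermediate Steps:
-5477*(-11*7)*5 = -(-421729)*5 = -5477*(-385) = 2108645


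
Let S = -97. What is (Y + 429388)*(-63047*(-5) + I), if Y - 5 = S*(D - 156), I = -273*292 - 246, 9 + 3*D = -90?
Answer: 105337839198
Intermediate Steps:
D = -33 (D = -3 + (1/3)*(-90) = -3 - 30 = -33)
I = -79962 (I = -79716 - 246 = -79962)
Y = 18338 (Y = 5 - 97*(-33 - 156) = 5 - 97*(-189) = 5 + 18333 = 18338)
(Y + 429388)*(-63047*(-5) + I) = (18338 + 429388)*(-63047*(-5) - 79962) = 447726*(315235 - 79962) = 447726*235273 = 105337839198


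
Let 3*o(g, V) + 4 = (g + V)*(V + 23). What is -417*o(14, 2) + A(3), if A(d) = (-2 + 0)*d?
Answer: -55050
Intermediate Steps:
o(g, V) = -4/3 + (23 + V)*(V + g)/3 (o(g, V) = -4/3 + ((g + V)*(V + 23))/3 = -4/3 + ((V + g)*(23 + V))/3 = -4/3 + ((23 + V)*(V + g))/3 = -4/3 + (23 + V)*(V + g)/3)
A(d) = -2*d
-417*o(14, 2) + A(3) = -417*(-4/3 + (⅓)*2² + (23/3)*2 + (23/3)*14 + (⅓)*2*14) - 2*3 = -417*(-4/3 + (⅓)*4 + 46/3 + 322/3 + 28/3) - 6 = -417*(-4/3 + 4/3 + 46/3 + 322/3 + 28/3) - 6 = -417*132 - 6 = -55044 - 6 = -55050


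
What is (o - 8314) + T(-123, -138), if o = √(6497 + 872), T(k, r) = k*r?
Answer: 8660 + √7369 ≈ 8745.8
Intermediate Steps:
o = √7369 ≈ 85.843
(o - 8314) + T(-123, -138) = (√7369 - 8314) - 123*(-138) = (-8314 + √7369) + 16974 = 8660 + √7369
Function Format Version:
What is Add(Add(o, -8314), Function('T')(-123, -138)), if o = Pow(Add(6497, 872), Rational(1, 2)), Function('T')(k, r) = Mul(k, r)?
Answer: Add(8660, Pow(7369, Rational(1, 2))) ≈ 8745.8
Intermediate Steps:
o = Pow(7369, Rational(1, 2)) ≈ 85.843
Add(Add(o, -8314), Function('T')(-123, -138)) = Add(Add(Pow(7369, Rational(1, 2)), -8314), Mul(-123, -138)) = Add(Add(-8314, Pow(7369, Rational(1, 2))), 16974) = Add(8660, Pow(7369, Rational(1, 2)))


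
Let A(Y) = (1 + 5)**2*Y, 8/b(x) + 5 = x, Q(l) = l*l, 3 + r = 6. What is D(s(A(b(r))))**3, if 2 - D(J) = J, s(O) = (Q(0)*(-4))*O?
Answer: 8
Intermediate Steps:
r = 3 (r = -3 + 6 = 3)
Q(l) = l**2
b(x) = 8/(-5 + x)
A(Y) = 36*Y (A(Y) = 6**2*Y = 36*Y)
s(O) = 0 (s(O) = (0**2*(-4))*O = (0*(-4))*O = 0*O = 0)
D(J) = 2 - J
D(s(A(b(r))))**3 = (2 - 1*0)**3 = (2 + 0)**3 = 2**3 = 8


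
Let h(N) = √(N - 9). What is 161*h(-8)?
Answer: 161*I*√17 ≈ 663.82*I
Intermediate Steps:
h(N) = √(-9 + N)
161*h(-8) = 161*√(-9 - 8) = 161*√(-17) = 161*(I*√17) = 161*I*√17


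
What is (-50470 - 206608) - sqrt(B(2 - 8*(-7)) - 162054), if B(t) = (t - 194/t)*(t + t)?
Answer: -257078 - I*sqrt(155714) ≈ -2.5708e+5 - 394.61*I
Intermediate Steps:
B(t) = 2*t*(t - 194/t) (B(t) = (t - 194/t)*(2*t) = 2*t*(t - 194/t))
(-50470 - 206608) - sqrt(B(2 - 8*(-7)) - 162054) = (-50470 - 206608) - sqrt((-388 + 2*(2 - 8*(-7))**2) - 162054) = -257078 - sqrt((-388 + 2*(2 + 56)**2) - 162054) = -257078 - sqrt((-388 + 2*58**2) - 162054) = -257078 - sqrt((-388 + 2*3364) - 162054) = -257078 - sqrt((-388 + 6728) - 162054) = -257078 - sqrt(6340 - 162054) = -257078 - sqrt(-155714) = -257078 - I*sqrt(155714)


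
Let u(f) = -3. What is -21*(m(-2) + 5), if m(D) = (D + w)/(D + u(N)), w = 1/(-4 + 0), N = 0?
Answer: -2289/20 ≈ -114.45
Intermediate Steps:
w = -¼ (w = 1/(-4) = -¼ ≈ -0.25000)
m(D) = (-¼ + D)/(-3 + D) (m(D) = (D - ¼)/(D - 3) = (-¼ + D)/(-3 + D))
-21*(m(-2) + 5) = -21*((-¼ - 2)/(-3 - 2) + 5) = -21*(-9/4/(-5) + 5) = -21*(-⅕*(-9/4) + 5) = -21*(9/20 + 5) = -21*109/20 = -2289/20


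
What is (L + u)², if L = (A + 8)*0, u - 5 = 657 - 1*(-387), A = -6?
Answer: 1100401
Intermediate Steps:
u = 1049 (u = 5 + (657 - 1*(-387)) = 5 + (657 + 387) = 5 + 1044 = 1049)
L = 0 (L = (-6 + 8)*0 = 2*0 = 0)
(L + u)² = (0 + 1049)² = 1049² = 1100401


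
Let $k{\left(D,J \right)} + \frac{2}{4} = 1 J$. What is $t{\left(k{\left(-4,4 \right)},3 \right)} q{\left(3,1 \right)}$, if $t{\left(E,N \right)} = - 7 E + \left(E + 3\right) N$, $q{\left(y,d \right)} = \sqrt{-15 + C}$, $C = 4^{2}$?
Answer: $-5$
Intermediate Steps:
$C = 16$
$k{\left(D,J \right)} = - \frac{1}{2} + J$ ($k{\left(D,J \right)} = - \frac{1}{2} + 1 J = - \frac{1}{2} + J$)
$q{\left(y,d \right)} = 1$ ($q{\left(y,d \right)} = \sqrt{-15 + 16} = \sqrt{1} = 1$)
$t{\left(E,N \right)} = - 7 E + N \left(3 + E\right)$ ($t{\left(E,N \right)} = - 7 E + \left(3 + E\right) N = - 7 E + N \left(3 + E\right)$)
$t{\left(k{\left(-4,4 \right)},3 \right)} q{\left(3,1 \right)} = \left(- 7 \left(- \frac{1}{2} + 4\right) + 3 \cdot 3 + \left(- \frac{1}{2} + 4\right) 3\right) 1 = \left(\left(-7\right) \frac{7}{2} + 9 + \frac{7}{2} \cdot 3\right) 1 = \left(- \frac{49}{2} + 9 + \frac{21}{2}\right) 1 = \left(-5\right) 1 = -5$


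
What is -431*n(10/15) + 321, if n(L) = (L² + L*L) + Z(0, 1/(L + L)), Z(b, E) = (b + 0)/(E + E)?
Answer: -559/9 ≈ -62.111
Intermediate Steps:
Z(b, E) = b/(2*E) (Z(b, E) = b/((2*E)) = b*(1/(2*E)) = b/(2*E))
n(L) = 2*L² (n(L) = (L² + L*L) + (½)*0/1/(L + L) = (L² + L²) + (½)*0/1/(2*L) = 2*L² + (½)*0/(1/(2*L)) = 2*L² + (½)*0*(2*L) = 2*L² + 0 = 2*L²)
-431*n(10/15) + 321 = -862*(10/15)² + 321 = -862*(10*(1/15))² + 321 = -862*(⅔)² + 321 = -862*4/9 + 321 = -431*8/9 + 321 = -3448/9 + 321 = -559/9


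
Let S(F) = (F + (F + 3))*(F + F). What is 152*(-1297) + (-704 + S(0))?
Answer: -197848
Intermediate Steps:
S(F) = 2*F*(3 + 2*F) (S(F) = (F + (3 + F))*(2*F) = (3 + 2*F)*(2*F) = 2*F*(3 + 2*F))
152*(-1297) + (-704 + S(0)) = 152*(-1297) + (-704 + 2*0*(3 + 2*0)) = -197144 + (-704 + 2*0*(3 + 0)) = -197144 + (-704 + 2*0*3) = -197144 + (-704 + 0) = -197144 - 704 = -197848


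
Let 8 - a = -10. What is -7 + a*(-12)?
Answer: -223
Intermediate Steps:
a = 18 (a = 8 - 1*(-10) = 8 + 10 = 18)
-7 + a*(-12) = -7 + 18*(-12) = -7 - 216 = -223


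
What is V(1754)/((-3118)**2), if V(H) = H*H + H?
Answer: 1539135/4860962 ≈ 0.31663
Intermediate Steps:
V(H) = H + H**2 (V(H) = H**2 + H = H + H**2)
V(1754)/((-3118)**2) = (1754*(1 + 1754))/((-3118)**2) = (1754*1755)/9721924 = 3078270*(1/9721924) = 1539135/4860962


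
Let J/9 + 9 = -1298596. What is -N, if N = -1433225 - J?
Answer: -10254220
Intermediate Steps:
J = -11687445 (J = -81 + 9*(-1298596) = -81 - 11687364 = -11687445)
N = 10254220 (N = -1433225 - 1*(-11687445) = -1433225 + 11687445 = 10254220)
-N = -1*10254220 = -10254220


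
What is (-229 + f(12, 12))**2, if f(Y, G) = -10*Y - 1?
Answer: 122500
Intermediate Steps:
f(Y, G) = -1 - 10*Y
(-229 + f(12, 12))**2 = (-229 + (-1 - 10*12))**2 = (-229 + (-1 - 120))**2 = (-229 - 121)**2 = (-350)**2 = 122500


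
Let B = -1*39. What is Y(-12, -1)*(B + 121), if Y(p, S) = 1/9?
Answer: 82/9 ≈ 9.1111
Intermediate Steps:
B = -39
Y(p, S) = 1/9
Y(-12, -1)*(B + 121) = (-39 + 121)/9 = (1/9)*82 = 82/9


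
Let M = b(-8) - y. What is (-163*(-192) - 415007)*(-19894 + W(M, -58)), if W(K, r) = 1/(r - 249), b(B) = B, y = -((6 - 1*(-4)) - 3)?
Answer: 2343499200349/307 ≈ 7.6336e+9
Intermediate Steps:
y = -7 (y = -((6 + 4) - 3) = -(10 - 3) = -1*7 = -7)
M = -1 (M = -8 - 1*(-7) = -8 + 7 = -1)
W(K, r) = 1/(-249 + r)
(-163*(-192) - 415007)*(-19894 + W(M, -58)) = (-163*(-192) - 415007)*(-19894 + 1/(-249 - 58)) = (31296 - 415007)*(-19894 + 1/(-307)) = -383711*(-19894 - 1/307) = -383711*(-6107459/307) = 2343499200349/307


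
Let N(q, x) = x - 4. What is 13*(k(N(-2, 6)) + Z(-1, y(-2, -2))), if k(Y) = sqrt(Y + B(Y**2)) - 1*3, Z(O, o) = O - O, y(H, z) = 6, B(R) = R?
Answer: -39 + 13*sqrt(6) ≈ -7.1566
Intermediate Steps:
N(q, x) = -4 + x
Z(O, o) = 0
k(Y) = -3 + sqrt(Y + Y**2) (k(Y) = sqrt(Y + Y**2) - 1*3 = sqrt(Y + Y**2) - 3 = -3 + sqrt(Y + Y**2))
13*(k(N(-2, 6)) + Z(-1, y(-2, -2))) = 13*((-3 + sqrt((-4 + 6)*(1 + (-4 + 6)))) + 0) = 13*((-3 + sqrt(2*(1 + 2))) + 0) = 13*((-3 + sqrt(2*3)) + 0) = 13*((-3 + sqrt(6)) + 0) = 13*(-3 + sqrt(6)) = -39 + 13*sqrt(6)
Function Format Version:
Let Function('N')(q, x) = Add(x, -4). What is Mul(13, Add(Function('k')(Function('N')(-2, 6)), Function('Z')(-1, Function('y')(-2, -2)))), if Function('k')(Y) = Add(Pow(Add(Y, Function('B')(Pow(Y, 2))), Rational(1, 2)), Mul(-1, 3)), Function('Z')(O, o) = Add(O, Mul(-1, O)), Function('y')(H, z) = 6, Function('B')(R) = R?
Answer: Add(-39, Mul(13, Pow(6, Rational(1, 2)))) ≈ -7.1566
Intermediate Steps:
Function('N')(q, x) = Add(-4, x)
Function('Z')(O, o) = 0
Function('k')(Y) = Add(-3, Pow(Add(Y, Pow(Y, 2)), Rational(1, 2))) (Function('k')(Y) = Add(Pow(Add(Y, Pow(Y, 2)), Rational(1, 2)), Mul(-1, 3)) = Add(Pow(Add(Y, Pow(Y, 2)), Rational(1, 2)), -3) = Add(-3, Pow(Add(Y, Pow(Y, 2)), Rational(1, 2))))
Mul(13, Add(Function('k')(Function('N')(-2, 6)), Function('Z')(-1, Function('y')(-2, -2)))) = Mul(13, Add(Add(-3, Pow(Mul(Add(-4, 6), Add(1, Add(-4, 6))), Rational(1, 2))), 0)) = Mul(13, Add(Add(-3, Pow(Mul(2, Add(1, 2)), Rational(1, 2))), 0)) = Mul(13, Add(Add(-3, Pow(Mul(2, 3), Rational(1, 2))), 0)) = Mul(13, Add(Add(-3, Pow(6, Rational(1, 2))), 0)) = Mul(13, Add(-3, Pow(6, Rational(1, 2)))) = Add(-39, Mul(13, Pow(6, Rational(1, 2))))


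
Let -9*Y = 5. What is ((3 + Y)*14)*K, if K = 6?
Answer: 616/3 ≈ 205.33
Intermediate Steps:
Y = -5/9 (Y = -⅑*5 = -5/9 ≈ -0.55556)
((3 + Y)*14)*K = ((3 - 5/9)*14)*6 = ((22/9)*14)*6 = (308/9)*6 = 616/3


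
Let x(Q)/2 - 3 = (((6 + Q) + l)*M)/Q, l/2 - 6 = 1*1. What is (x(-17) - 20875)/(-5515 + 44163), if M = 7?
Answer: -354815/657016 ≈ -0.54004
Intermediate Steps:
l = 14 (l = 12 + 2*(1*1) = 12 + 2*1 = 12 + 2 = 14)
x(Q) = 6 + 2*(140 + 7*Q)/Q (x(Q) = 6 + 2*((((6 + Q) + 14)*7)/Q) = 6 + 2*(((20 + Q)*7)/Q) = 6 + 2*((140 + 7*Q)/Q) = 6 + 2*(140 + 7*Q)/Q)
(x(-17) - 20875)/(-5515 + 44163) = ((20 + 280/(-17)) - 20875)/(-5515 + 44163) = ((20 + 280*(-1/17)) - 20875)/38648 = ((20 - 280/17) - 20875)*(1/38648) = (60/17 - 20875)*(1/38648) = -354815/17*1/38648 = -354815/657016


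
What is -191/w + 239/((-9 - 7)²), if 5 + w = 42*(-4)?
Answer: 90243/44288 ≈ 2.0376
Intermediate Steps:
w = -173 (w = -5 + 42*(-4) = -5 - 168 = -173)
-191/w + 239/((-9 - 7)²) = -191/(-173) + 239/((-9 - 7)²) = -191*(-1/173) + 239/((-16)²) = 191/173 + 239/256 = 90243/44288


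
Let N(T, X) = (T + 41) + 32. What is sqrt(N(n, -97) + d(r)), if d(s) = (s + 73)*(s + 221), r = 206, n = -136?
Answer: 63*sqrt(30) ≈ 345.07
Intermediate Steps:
d(s) = (73 + s)*(221 + s)
N(T, X) = 73 + T (N(T, X) = (41 + T) + 32 = 73 + T)
sqrt(N(n, -97) + d(r)) = sqrt((73 - 136) + (16133 + 206**2 + 294*206)) = sqrt(-63 + (16133 + 42436 + 60564)) = sqrt(-63 + 119133) = sqrt(119070) = 63*sqrt(30)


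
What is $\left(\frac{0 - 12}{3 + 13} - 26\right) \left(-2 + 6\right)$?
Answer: $-107$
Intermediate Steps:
$\left(\frac{0 - 12}{3 + 13} - 26\right) \left(-2 + 6\right) = \left(- \frac{12}{16} - 26\right) 4 = \left(\left(-12\right) \frac{1}{16} - 26\right) 4 = \left(- \frac{3}{4} - 26\right) 4 = \left(- \frac{107}{4}\right) 4 = -107$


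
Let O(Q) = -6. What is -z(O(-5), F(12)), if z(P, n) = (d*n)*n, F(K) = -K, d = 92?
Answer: -13248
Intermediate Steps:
z(P, n) = 92*n² (z(P, n) = (92*n)*n = 92*n²)
-z(O(-5), F(12)) = -92*(-1*12)² = -92*(-12)² = -92*144 = -1*13248 = -13248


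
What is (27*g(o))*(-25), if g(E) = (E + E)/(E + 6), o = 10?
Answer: -3375/4 ≈ -843.75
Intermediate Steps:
g(E) = 2*E/(6 + E) (g(E) = (2*E)/(6 + E) = 2*E/(6 + E))
(27*g(o))*(-25) = (27*(2*10/(6 + 10)))*(-25) = (27*(2*10/16))*(-25) = (27*(2*10*(1/16)))*(-25) = (27*(5/4))*(-25) = (135/4)*(-25) = -3375/4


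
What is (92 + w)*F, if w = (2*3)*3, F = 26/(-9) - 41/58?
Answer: -103235/261 ≈ -395.54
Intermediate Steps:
F = -1877/522 (F = 26*(-⅑) - 41*1/58 = -26/9 - 41/58 = -1877/522 ≈ -3.5958)
w = 18 (w = 6*3 = 18)
(92 + w)*F = (92 + 18)*(-1877/522) = 110*(-1877/522) = -103235/261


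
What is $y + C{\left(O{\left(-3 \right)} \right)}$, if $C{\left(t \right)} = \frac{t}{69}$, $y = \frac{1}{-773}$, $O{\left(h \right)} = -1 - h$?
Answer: $\frac{1477}{53337} \approx 0.027692$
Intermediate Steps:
$y = - \frac{1}{773} \approx -0.0012937$
$C{\left(t \right)} = \frac{t}{69}$ ($C{\left(t \right)} = t \frac{1}{69} = \frac{t}{69}$)
$y + C{\left(O{\left(-3 \right)} \right)} = - \frac{1}{773} + \frac{-1 - -3}{69} = - \frac{1}{773} + \frac{-1 + 3}{69} = - \frac{1}{773} + \frac{1}{69} \cdot 2 = - \frac{1}{773} + \frac{2}{69} = \frac{1477}{53337}$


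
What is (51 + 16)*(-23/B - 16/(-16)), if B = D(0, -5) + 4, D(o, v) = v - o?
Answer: 1608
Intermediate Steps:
B = -1 (B = (-5 - 1*0) + 4 = (-5 + 0) + 4 = -5 + 4 = -1)
(51 + 16)*(-23/B - 16/(-16)) = (51 + 16)*(-23/(-1) - 16/(-16)) = 67*(-23*(-1) - 16*(-1/16)) = 67*(23 + 1) = 67*24 = 1608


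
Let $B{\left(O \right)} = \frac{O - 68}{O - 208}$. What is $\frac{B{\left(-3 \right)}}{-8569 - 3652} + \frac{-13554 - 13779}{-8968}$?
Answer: $\frac{70481084395}{23125162808} \approx 3.0478$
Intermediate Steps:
$B{\left(O \right)} = \frac{-68 + O}{-208 + O}$
$\frac{B{\left(-3 \right)}}{-8569 - 3652} + \frac{-13554 - 13779}{-8968} = \frac{\frac{1}{-208 - 3} \left(-68 - 3\right)}{-8569 - 3652} + \frac{-13554 - 13779}{-8968} = \frac{\frac{1}{-211} \left(-71\right)}{-8569 - 3652} + \left(-13554 - 13779\right) \left(- \frac{1}{8968}\right) = \frac{\left(- \frac{1}{211}\right) \left(-71\right)}{-12221} - - \frac{27333}{8968} = \frac{71}{211} \left(- \frac{1}{12221}\right) + \frac{27333}{8968} = - \frac{71}{2578631} + \frac{27333}{8968} = \frac{70481084395}{23125162808}$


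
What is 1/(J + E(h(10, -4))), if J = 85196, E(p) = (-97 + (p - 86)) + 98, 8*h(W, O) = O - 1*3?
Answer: 8/680881 ≈ 1.1749e-5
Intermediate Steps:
h(W, O) = -3/8 + O/8 (h(W, O) = (O - 1*3)/8 = (O - 3)/8 = (-3 + O)/8 = -3/8 + O/8)
E(p) = -85 + p (E(p) = (-97 + (-86 + p)) + 98 = (-183 + p) + 98 = -85 + p)
1/(J + E(h(10, -4))) = 1/(85196 + (-85 + (-3/8 + (⅛)*(-4)))) = 1/(85196 + (-85 + (-3/8 - ½))) = 1/(85196 + (-85 - 7/8)) = 1/(85196 - 687/8) = 1/(680881/8) = 8/680881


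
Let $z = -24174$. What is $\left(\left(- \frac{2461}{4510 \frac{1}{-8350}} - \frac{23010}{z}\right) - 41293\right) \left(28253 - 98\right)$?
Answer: $- \frac{626463582495095}{605693} \approx -1.0343 \cdot 10^{9}$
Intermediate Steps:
$\left(\left(- \frac{2461}{4510 \frac{1}{-8350}} - \frac{23010}{z}\right) - 41293\right) \left(28253 - 98\right) = \left(\left(- \frac{2461}{4510 \frac{1}{-8350}} - \frac{23010}{-24174}\right) - 41293\right) \left(28253 - 98\right) = \left(\left(- \frac{2461}{4510 \left(- \frac{1}{8350}\right)} - - \frac{3835}{4029}\right) - 41293\right) 28155 = \left(\left(- \frac{2461}{- \frac{451}{835}} + \frac{3835}{4029}\right) - 41293\right) 28155 = \left(\left(\left(-2461\right) \left(- \frac{835}{451}\right) + \frac{3835}{4029}\right) - 41293\right) 28155 = \left(\left(\frac{2054935}{451} + \frac{3835}{4029}\right) - 41293\right) 28155 = \left(\frac{8281062700}{1817079} - 41293\right) 28155 = \left(- \frac{66751580447}{1817079}\right) 28155 = - \frac{626463582495095}{605693}$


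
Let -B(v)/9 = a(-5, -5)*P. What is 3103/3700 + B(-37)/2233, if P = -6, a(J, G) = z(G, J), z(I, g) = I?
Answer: 5929999/8262100 ≈ 0.71774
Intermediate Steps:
a(J, G) = G
B(v) = -270 (B(v) = -(-45)*(-6) = -9*30 = -270)
3103/3700 + B(-37)/2233 = 3103/3700 - 270/2233 = 5929999/8262100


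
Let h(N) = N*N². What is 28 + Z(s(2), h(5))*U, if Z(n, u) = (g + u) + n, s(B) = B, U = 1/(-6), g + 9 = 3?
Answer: 47/6 ≈ 7.8333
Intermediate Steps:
g = -6 (g = -9 + 3 = -6)
U = -⅙ ≈ -0.16667
h(N) = N³
Z(n, u) = -6 + n + u (Z(n, u) = (-6 + u) + n = -6 + n + u)
28 + Z(s(2), h(5))*U = 28 + (-6 + 2 + 5³)*(-⅙) = 28 + (-6 + 2 + 125)*(-⅙) = 28 + 121*(-⅙) = 28 - 121/6 = 47/6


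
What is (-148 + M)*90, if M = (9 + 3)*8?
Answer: -4680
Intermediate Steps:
M = 96 (M = 12*8 = 96)
(-148 + M)*90 = (-148 + 96)*90 = -52*90 = -4680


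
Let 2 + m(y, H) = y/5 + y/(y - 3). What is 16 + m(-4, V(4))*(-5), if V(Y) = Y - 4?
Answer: 190/7 ≈ 27.143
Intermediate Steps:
V(Y) = -4 + Y
m(y, H) = -2 + y/5 + y/(-3 + y) (m(y, H) = -2 + (y/5 + y/(y - 3)) = -2 + (y*(⅕) + y/(-3 + y)) = -2 + (y/5 + y/(-3 + y)) = -2 + y/5 + y/(-3 + y))
16 + m(-4, V(4))*(-5) = 16 + ((30 + (-4)² - 8*(-4))/(5*(-3 - 4)))*(-5) = 16 + ((⅕)*(30 + 16 + 32)/(-7))*(-5) = 16 + ((⅕)*(-⅐)*78)*(-5) = 16 - 78/35*(-5) = 16 + 78/7 = 190/7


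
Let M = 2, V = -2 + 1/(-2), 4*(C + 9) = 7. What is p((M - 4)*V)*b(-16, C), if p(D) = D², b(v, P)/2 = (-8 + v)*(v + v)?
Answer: 38400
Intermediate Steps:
C = -29/4 (C = -9 + (¼)*7 = -9 + 7/4 = -29/4 ≈ -7.2500)
b(v, P) = 4*v*(-8 + v) (b(v, P) = 2*((-8 + v)*(v + v)) = 2*((-8 + v)*(2*v)) = 2*(2*v*(-8 + v)) = 4*v*(-8 + v))
V = -5/2 (V = -2 - ½ = -5/2 ≈ -2.5000)
p((M - 4)*V)*b(-16, C) = ((2 - 4)*(-5/2))²*(4*(-16)*(-8 - 16)) = (-2*(-5/2))²*(4*(-16)*(-24)) = 5²*1536 = 25*1536 = 38400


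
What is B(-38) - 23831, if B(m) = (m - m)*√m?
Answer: -23831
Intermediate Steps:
B(m) = 0 (B(m) = 0*√m = 0)
B(-38) - 23831 = 0 - 23831 = -23831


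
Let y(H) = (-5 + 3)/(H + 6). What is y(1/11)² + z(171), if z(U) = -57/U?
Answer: -3037/13467 ≈ -0.22551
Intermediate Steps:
y(H) = -2/(6 + H)
y(1/11)² + z(171) = (-2/(6 + 1/11))² - 57/171 = (-2/(6 + 1/11))² - 57*1/171 = (-2/67/11)² - ⅓ = (-2*11/67)² - ⅓ = (-22/67)² - ⅓ = 484/4489 - ⅓ = -3037/13467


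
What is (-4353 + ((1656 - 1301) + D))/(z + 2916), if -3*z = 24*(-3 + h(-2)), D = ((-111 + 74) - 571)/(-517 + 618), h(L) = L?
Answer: -202203/149278 ≈ -1.3545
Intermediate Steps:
D = -608/101 (D = (-37 - 571)/101 = -608*1/101 = -608/101 ≈ -6.0198)
z = 40 (z = -8*(-3 - 2) = -8*(-5) = -1/3*(-120) = 40)
(-4353 + ((1656 - 1301) + D))/(z + 2916) = (-4353 + ((1656 - 1301) - 608/101))/(40 + 2916) = (-4353 + (355 - 608/101))/2956 = (-4353 + 35247/101)*(1/2956) = -404406/101*1/2956 = -202203/149278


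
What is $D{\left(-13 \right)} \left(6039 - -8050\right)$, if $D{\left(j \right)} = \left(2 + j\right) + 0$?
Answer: $-154979$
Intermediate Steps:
$D{\left(j \right)} = 2 + j$
$D{\left(-13 \right)} \left(6039 - -8050\right) = \left(2 - 13\right) \left(6039 - -8050\right) = - 11 \left(6039 + 8050\right) = \left(-11\right) 14089 = -154979$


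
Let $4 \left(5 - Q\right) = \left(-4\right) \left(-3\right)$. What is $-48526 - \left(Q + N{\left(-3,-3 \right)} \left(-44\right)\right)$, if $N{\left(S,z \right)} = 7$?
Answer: $-48220$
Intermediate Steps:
$Q = 2$ ($Q = 5 - \frac{\left(-4\right) \left(-3\right)}{4} = 5 - 3 = 2$)
$-48526 - \left(Q + N{\left(-3,-3 \right)} \left(-44\right)\right) = -48526 - \left(2 + 7 \left(-44\right)\right) = -48526 - \left(2 - 308\right) = -48526 - -306 = -48526 + 306 = -48220$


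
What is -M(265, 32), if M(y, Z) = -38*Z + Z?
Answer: 1184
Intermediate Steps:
M(y, Z) = -37*Z
-M(265, 32) = -(-37)*32 = -1*(-1184) = 1184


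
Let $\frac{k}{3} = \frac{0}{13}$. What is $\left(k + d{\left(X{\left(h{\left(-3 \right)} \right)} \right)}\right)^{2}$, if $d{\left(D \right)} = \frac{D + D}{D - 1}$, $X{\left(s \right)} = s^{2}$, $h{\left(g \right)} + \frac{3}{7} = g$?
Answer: $\frac{1327104}{277729} \approx 4.7784$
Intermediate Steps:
$h{\left(g \right)} = - \frac{3}{7} + g$
$k = 0$ ($k = 3 \cdot \frac{0}{13} = 3 \cdot 0 \cdot \frac{1}{13} = 3 \cdot 0 = 0$)
$d{\left(D \right)} = \frac{2 D}{-1 + D}$
$\left(k + d{\left(X{\left(h{\left(-3 \right)} \right)} \right)}\right)^{2} = \left(0 + \frac{2 \left(- \frac{3}{7} - 3\right)^{2}}{-1 + \left(- \frac{3}{7} - 3\right)^{2}}\right)^{2} = \left(0 + \frac{2 \left(- \frac{24}{7}\right)^{2}}{-1 + \left(- \frac{24}{7}\right)^{2}}\right)^{2} = \left(0 + 2 \cdot \frac{576}{49} \frac{1}{-1 + \frac{576}{49}}\right)^{2} = \left(0 + 2 \cdot \frac{576}{49} \frac{1}{\frac{527}{49}}\right)^{2} = \left(0 + 2 \cdot \frac{576}{49} \cdot \frac{49}{527}\right)^{2} = \left(0 + \frac{1152}{527}\right)^{2} = \left(\frac{1152}{527}\right)^{2} = \frac{1327104}{277729}$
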